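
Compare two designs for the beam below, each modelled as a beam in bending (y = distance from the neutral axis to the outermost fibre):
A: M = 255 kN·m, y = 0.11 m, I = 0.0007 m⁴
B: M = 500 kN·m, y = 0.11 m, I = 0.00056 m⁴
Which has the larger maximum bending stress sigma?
Model: a beam in bending (y = distance from the neutral axis to the outermost fibre), so sigma = (M·y) / I (SI units).
  A: sigma = (255000 × 0.11) / 0.0007 = 4.007 × 10⁷ Pa = 40.07 MPa
  B: sigma = (500000 × 0.11) / 0.00056 = 9.821 × 10⁷ Pa = 98.21 MPa
98.21 MPa > 40.07 MPa, so B is larger.
Final answer: B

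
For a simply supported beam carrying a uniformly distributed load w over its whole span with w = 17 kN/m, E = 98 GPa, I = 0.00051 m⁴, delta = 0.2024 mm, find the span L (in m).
Model: a simply supported beam carrying a uniformly distributed load w over its whole span, so delta = (5·w·L^4) / (384·E·I).
Solve for L: L = ((384·delta·E·I) / (5·w))^(1/4).
Convert to SI units:
  w = 17 kN/m = 17000 N/m
  E = 98 GPa = 9.8 × 10¹⁰ Pa
  delta = 0.2024 mm = 0.0002024 m
Substitute:
  L = ((384 × 0.0002024 × (9.8 × 10¹⁰) × 0.00051) / (5 × 17000))^(1/4)
  L = 2.6 m
Final answer: L = 2.6 m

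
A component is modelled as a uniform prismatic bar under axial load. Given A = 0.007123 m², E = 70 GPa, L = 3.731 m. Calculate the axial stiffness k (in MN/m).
Model: a uniform prismatic bar under axial load, so k = (A·E) / L.
Convert to SI units:
  E = 70 GPa = 7 × 10¹⁰ Pa
Substitute:
  k = (0.007123 × (7 × 10¹⁰)) / 3.731
  k = 1.336 × 10⁸ N/m
Convert: k = 1.336 × 10⁸ N/m = 133.6 MN/m
Final answer: k = 133.6 MN/m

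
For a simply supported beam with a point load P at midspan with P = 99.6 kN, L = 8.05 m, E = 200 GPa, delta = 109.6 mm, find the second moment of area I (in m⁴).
Model: a simply supported beam with a point load P at midspan, so delta = (P·L^3) / (48·E·I).
Solve for I: I = (P·L^3) / (48·delta·E).
Convert to SI units:
  P = 99.6 kN = 99600 N
  E = 200 GPa = 2 × 10¹¹ Pa
  delta = 109.6 mm = 0.1096 m
Substitute:
  I = (99600 × 8.05^3) / (48 × 0.1096 × (2 × 10¹¹))
  I = 4.938 × 10⁻⁵ m⁴
Final answer: I = 4.938 × 10⁻⁵ m⁴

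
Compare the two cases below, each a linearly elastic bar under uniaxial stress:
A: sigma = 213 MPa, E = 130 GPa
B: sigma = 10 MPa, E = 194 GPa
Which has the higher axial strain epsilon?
Model: a linearly elastic bar under uniaxial stress, so epsilon = sigma / E (SI units).
  A: epsilon = (2.13 × 10⁸) / (1.3 × 10¹¹) = 0.001638
  B: epsilon = (1 × 10⁷) / (1.94 × 10¹¹) = 5.155 × 10⁻⁵
0.001638 > 5.155 × 10⁻⁵, so A is larger.
Final answer: A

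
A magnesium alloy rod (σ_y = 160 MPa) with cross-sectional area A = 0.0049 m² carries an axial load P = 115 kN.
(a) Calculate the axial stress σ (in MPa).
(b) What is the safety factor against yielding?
(a) Axial stress σ = P/A. Convert P = 115 kN = 115000 N.
  σ = 115000 / 0.0049 = 2.347 × 10⁷ Pa = 23.47 MPa
(b) Safety factor SF = σ_y/σ = 160 / 23.47 = 6.817
Final answer: (a) σ = 23.47 MPa, (b) SF = 6.817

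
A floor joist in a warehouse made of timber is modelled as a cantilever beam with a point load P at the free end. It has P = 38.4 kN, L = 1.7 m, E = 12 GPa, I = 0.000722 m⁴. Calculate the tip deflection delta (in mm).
Model: a cantilever beam with a point load P at the free end, so delta = (P·L^3) / (3·E·I).
Convert to SI units:
  P = 38.4 kN = 38400 N
  E = 12 GPa = 1.2 × 10¹⁰ Pa
Substitute:
  delta = (38400 × 1.7^3) / (3 × (1.2 × 10¹⁰) × 0.000722)
  delta = 0.007258 m
Convert: delta = 0.007258 m = 7.258 mm
Final answer: delta = 7.258 mm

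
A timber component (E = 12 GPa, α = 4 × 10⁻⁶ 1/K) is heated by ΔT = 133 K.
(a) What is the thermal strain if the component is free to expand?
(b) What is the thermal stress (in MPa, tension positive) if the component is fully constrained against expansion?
(a) Free thermal strain ε_th = α·ΔT = (4 × 10⁻⁶) × 133 = 0.000532
(b) Fully constrained, the expansion is suppressed, so σ = -E·α·ΔT. Convert E = 12 GPa = 1.2 × 10¹⁰ Pa.
  σ = -(1.2 × 10¹⁰) × (4 × 10⁻⁶) × 133 = -6.384 × 10⁶ Pa = -6.384 MPa (compressive)
Final answer: (a) ε_th = 0.000532, (b) σ = -6.384 MPa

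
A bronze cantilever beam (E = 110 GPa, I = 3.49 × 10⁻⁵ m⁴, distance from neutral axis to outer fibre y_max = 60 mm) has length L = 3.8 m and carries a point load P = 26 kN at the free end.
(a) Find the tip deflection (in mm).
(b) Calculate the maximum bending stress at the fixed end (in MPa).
(a) Tip deflection of a cantilever with an end point load: δ = P·L^3 / (3·E·I). Convert P = 26 kN = 26000 N, E = 110 GPa = 1.1 × 10¹¹ Pa.
  δ = (26000 × 3.8^3) / (3 × (1.1 × 10¹¹) × (3.49 × 10⁻⁵)) = 0.1239 m = 123.9 mm
(b) Maximum bending moment at the fixed end: M = P·L = 26000 × 3.8 = 98800 N·m. Convert y_max = 60 mm = 0.06 m.
  σ = M·y_max / I = (98800 × 0.06) / (3.49 × 10⁻⁵) = 1.699 × 10⁸ Pa = 169.9 MPa
Final answer: (a) δ = 123.9 mm, (b) σ = 169.9 MPa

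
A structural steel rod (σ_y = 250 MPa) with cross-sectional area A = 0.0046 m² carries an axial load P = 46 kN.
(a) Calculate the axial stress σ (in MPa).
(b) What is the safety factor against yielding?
(a) Axial stress σ = P/A. Convert P = 46 kN = 46000 N.
  σ = 46000 / 0.0046 = 1 × 10⁷ Pa = 10 MPa
(b) Safety factor SF = σ_y/σ = 250 / 10 = 25
Final answer: (a) σ = 10 MPa, (b) SF = 25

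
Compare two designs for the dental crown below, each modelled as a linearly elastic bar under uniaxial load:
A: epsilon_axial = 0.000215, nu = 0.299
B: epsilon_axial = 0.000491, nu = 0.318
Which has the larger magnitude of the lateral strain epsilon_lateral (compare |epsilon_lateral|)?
Model: a linearly elastic bar under uniaxial load, so epsilon_lateral = -nu·epsilon_axial (SI units).
  A: epsilon_lateral = -(0.299 × 0.000215) = -6.428 × 10⁻⁵
  B: epsilon_lateral = -(0.318 × 0.000491) = -0.0001561
|epsilon_lateral|: A = 6.428 × 10⁻⁵, B = 0.0001561, so B is larger in magnitude.
Final answer: B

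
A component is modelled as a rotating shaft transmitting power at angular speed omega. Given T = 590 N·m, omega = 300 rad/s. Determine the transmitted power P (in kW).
Model: a rotating shaft transmitting power at angular speed omega, so P = T·omega.
Substitute:
  P = 590 × 300
  P = 177000 W
Convert: P = 177000 W = 177 kW
Final answer: P = 177 kW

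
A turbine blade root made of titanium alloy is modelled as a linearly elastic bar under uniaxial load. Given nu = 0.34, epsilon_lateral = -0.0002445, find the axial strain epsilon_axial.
Model: a linearly elastic bar under uniaxial load, so epsilon_lateral = -nu·epsilon_axial.
Solve for epsilon_axial: epsilon_axial = -epsilon_lateral / nu.
Substitute:
  epsilon_axial = -(-0.0002445) / 0.34
  epsilon_axial = 0.0007191
Final answer: epsilon_axial = 0.0007191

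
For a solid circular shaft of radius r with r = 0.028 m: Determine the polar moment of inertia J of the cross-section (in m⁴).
Model: a solid circular shaft of radius r, so J = (π·r^4) / 2.
Substitute:
  J = (π × 0.028^4) / 2
  J = 9.655 × 10⁻⁷ m⁴
Final answer: J = 9.655 × 10⁻⁷ m⁴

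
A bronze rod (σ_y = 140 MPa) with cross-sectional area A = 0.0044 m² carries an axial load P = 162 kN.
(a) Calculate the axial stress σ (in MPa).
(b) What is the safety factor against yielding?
(a) Axial stress σ = P/A. Convert P = 162 kN = 162000 N.
  σ = 162000 / 0.0044 = 3.682 × 10⁷ Pa = 36.82 MPa
(b) Safety factor SF = σ_y/σ = 140 / 36.82 = 3.802
Final answer: (a) σ = 36.82 MPa, (b) SF = 3.802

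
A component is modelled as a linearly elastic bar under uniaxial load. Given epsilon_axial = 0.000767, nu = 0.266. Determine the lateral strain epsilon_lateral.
Model: a linearly elastic bar under uniaxial load, so epsilon_lateral = -nu·epsilon_axial.
Substitute:
  epsilon_lateral = -(0.266 × 0.000767)
  epsilon_lateral = -0.000204
Final answer: epsilon_lateral = -0.000204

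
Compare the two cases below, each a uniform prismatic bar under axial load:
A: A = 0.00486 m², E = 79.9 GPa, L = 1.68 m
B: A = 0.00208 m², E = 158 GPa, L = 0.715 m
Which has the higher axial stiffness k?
Model: a uniform prismatic bar under axial load, so k = (A·E) / L (SI units).
  A: k = (0.00486 × (7.99 × 10¹⁰)) / 1.68 = 2.311 × 10⁸ N/m = 231.1 MN/m
  B: k = (0.00208 × (1.58 × 10¹¹)) / 0.715 = 4.596 × 10⁸ N/m = 459.6 MN/m
459.6 MN/m > 231.1 MN/m, so B is larger.
Final answer: B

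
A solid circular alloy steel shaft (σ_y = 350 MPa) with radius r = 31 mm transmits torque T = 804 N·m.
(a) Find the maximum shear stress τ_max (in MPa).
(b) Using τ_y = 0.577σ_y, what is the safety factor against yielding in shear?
(a) For a solid circular shaft, τ_max = T·r/J with J = π·r^4/2, i.e. τ_max = 2·T / (π·r^3). Convert r = 31 mm = 0.031 m.
  τ_max = (2 × 804) / (π × 0.031^3) = 1.718 × 10⁷ Pa = 17.18 MPa
(b) τ_y = 0.577 × 350 = 201.95 MPa
  SF = τ_y/τ_max = 201.95 / 17.18 = 11.75
Final answer: (a) τ_max = 17.18 MPa, (b) SF = 11.75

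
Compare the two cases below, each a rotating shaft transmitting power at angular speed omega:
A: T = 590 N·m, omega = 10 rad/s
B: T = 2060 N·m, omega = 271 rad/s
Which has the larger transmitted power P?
Model: a rotating shaft transmitting power at angular speed omega, so P = T·omega (SI units).
  A: P = 590 × 10 = 5900 W = 5.9 kW
  B: P = 2060 × 271 = 558300 W = 558.3 kW
558.3 kW > 5.9 kW, so B is larger.
Final answer: B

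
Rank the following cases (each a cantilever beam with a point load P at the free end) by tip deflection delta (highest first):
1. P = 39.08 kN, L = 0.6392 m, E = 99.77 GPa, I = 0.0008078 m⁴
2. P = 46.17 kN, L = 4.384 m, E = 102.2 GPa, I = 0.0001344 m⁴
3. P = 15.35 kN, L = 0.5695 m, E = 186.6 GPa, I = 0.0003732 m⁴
Model: a cantilever beam with a point load P at the free end, so delta = (P·L^3) / (3·E·I) (SI units).
  Case 1: delta = (39080 × 0.6392^3) / (3 × (9.977 × 10¹⁰) × 0.0008078) = 4.221 × 10⁻⁵ m = 0.04221 mm
  Case 2: delta = (46170 × 4.384^3) / (3 × (1.022 × 10¹¹) × 0.0001344) = 0.09441 m = 94.41 mm
  Case 3: delta = (15350 × 0.5695^3) / (3 × (1.866 × 10¹¹) × 0.0003732) = 1.357 × 10⁻⁵ m = 0.01357 mm
Ordering: 94.41 mm (case 2) > 0.04221 mm (case 1) > 0.01357 mm (case 3)
Final answer: 2, 1, 3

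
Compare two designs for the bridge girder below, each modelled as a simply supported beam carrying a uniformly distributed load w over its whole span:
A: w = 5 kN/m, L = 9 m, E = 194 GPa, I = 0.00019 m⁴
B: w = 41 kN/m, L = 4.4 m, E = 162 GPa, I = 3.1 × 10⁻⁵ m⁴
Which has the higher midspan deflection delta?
Model: a simply supported beam carrying a uniformly distributed load w over its whole span, so delta = (5·w·L^4) / (384·E·I) (SI units).
  A: delta = (5 × 5000 × 9^4) / (384 × (1.94 × 10¹¹) × 0.00019) = 0.01159 m = 11.59 mm
  B: delta = (5 × 41000 × 4.4^4) / (384 × (1.62 × 10¹¹) × (3.1 × 10⁻⁵)) = 0.03984 m = 39.84 mm
39.84 mm > 11.59 mm, so B is larger.
Final answer: B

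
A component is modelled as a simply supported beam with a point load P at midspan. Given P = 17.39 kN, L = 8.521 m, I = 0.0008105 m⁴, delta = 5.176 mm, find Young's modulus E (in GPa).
Model: a simply supported beam with a point load P at midspan, so delta = (P·L^3) / (48·E·I).
Solve for E: E = (P·L^3) / (48·delta·I).
Convert to SI units:
  P = 17.39 kN = 17390 N
  delta = 5.176 mm = 0.005176 m
Substitute:
  E = (17390 × 8.521^3) / (48 × 0.005176 × 0.0008105)
  E = 5.343 × 10¹⁰ Pa
Convert: E = 5.343 × 10¹⁰ Pa = 53.43 GPa
Final answer: E = 53.43 GPa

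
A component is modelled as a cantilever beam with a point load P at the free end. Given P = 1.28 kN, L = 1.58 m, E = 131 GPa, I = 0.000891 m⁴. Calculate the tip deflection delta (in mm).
Model: a cantilever beam with a point load P at the free end, so delta = (P·L^3) / (3·E·I).
Convert to SI units:
  P = 1.28 kN = 1280 N
  E = 131 GPa = 1.31 × 10¹¹ Pa
Substitute:
  delta = (1280 × 1.58^3) / (3 × (1.31 × 10¹¹) × 0.000891)
  delta = 1.442 × 10⁻⁵ m
Convert: delta = 1.442 × 10⁻⁵ m = 0.01442 mm
Final answer: delta = 0.01442 mm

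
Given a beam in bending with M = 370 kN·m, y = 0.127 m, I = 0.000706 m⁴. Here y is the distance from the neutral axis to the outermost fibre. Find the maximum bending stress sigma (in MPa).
Model: a beam in bending, so sigma = (M·y) / I.
Convert to SI units:
  M = 370 kN·m = 370000 N·m
Substitute:
  sigma = (370000 × 0.127) / 0.000706
  sigma = 6.656 × 10⁷ Pa
Convert: sigma = 6.656 × 10⁷ Pa = 66.56 MPa
Final answer: sigma = 66.56 MPa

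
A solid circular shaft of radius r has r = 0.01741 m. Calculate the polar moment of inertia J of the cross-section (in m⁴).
Model: a solid circular shaft of radius r, so J = (π·r^4) / 2.
Substitute:
  J = (π × 0.01741^4) / 2
  J = 1.443 × 10⁻⁷ m⁴
Final answer: J = 1.443 × 10⁻⁷ m⁴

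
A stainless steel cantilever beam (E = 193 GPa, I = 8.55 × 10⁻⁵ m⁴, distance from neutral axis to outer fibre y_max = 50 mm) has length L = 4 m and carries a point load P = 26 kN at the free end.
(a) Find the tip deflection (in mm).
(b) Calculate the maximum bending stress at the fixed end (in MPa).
(a) Tip deflection of a cantilever with an end point load: δ = P·L^3 / (3·E·I). Convert P = 26 kN = 26000 N, E = 193 GPa = 1.93 × 10¹¹ Pa.
  δ = (26000 × 4^3) / (3 × (1.93 × 10¹¹) × (8.55 × 10⁻⁵)) = 0.03361 m = 33.61 mm
(b) Maximum bending moment at the fixed end: M = P·L = 26000 × 4 = 104000 N·m. Convert y_max = 50 mm = 0.05 m.
  σ = M·y_max / I = (104000 × 0.05) / (8.55 × 10⁻⁵) = 6.082 × 10⁷ Pa = 60.82 MPa
Final answer: (a) δ = 33.61 mm, (b) σ = 60.82 MPa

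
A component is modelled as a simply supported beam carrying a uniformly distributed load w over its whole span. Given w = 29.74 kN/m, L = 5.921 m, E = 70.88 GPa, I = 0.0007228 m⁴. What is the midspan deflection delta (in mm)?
Model: a simply supported beam carrying a uniformly distributed load w over its whole span, so delta = (5·w·L^4) / (384·E·I).
Convert to SI units:
  w = 29.74 kN/m = 29740 N/m
  E = 70.88 GPa = 7.088 × 10¹⁰ Pa
Substitute:
  delta = (5 × 29740 × 5.921^4) / (384 × (7.088 × 10¹⁰) × 0.0007228)
  delta = 0.00929 m
Convert: delta = 0.00929 m = 9.29 mm
Final answer: delta = 9.29 mm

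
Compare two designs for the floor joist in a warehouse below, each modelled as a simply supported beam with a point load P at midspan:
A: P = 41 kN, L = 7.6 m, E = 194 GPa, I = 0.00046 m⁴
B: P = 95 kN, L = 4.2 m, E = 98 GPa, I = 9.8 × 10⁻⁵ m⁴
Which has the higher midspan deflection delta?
Model: a simply supported beam with a point load P at midspan, so delta = (P·L^3) / (48·E·I) (SI units).
  A: delta = (41000 × 7.6^3) / (48 × (1.94 × 10¹¹) × 0.00046) = 0.004202 m = 4.202 mm
  B: delta = (95000 × 4.2^3) / (48 × (9.8 × 10¹⁰) × (9.8 × 10⁻⁵)) = 0.01527 m = 15.27 mm
15.27 mm > 4.202 mm, so B is larger.
Final answer: B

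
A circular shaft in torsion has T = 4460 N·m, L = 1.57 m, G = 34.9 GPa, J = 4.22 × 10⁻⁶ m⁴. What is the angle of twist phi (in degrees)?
Model: a circular shaft in torsion, so phi = (T·L) / (G·J).
Convert to SI units:
  G = 34.9 GPa = 3.49 × 10¹⁰ Pa
Substitute:
  phi = (4460 × 1.57) / ((3.49 × 10¹⁰) × (4.22 × 10⁻⁶))
  phi = 0.04754 rad
Convert to degrees: phi = 0.04754 × 180/π = 2.724°
Final answer: phi = 2.724°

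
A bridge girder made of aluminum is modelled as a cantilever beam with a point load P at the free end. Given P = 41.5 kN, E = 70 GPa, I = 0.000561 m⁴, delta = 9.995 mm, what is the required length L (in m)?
Model: a cantilever beam with a point load P at the free end, so delta = (P·L^3) / (3·E·I).
Solve for L: L = ((3·delta·E·I) / P)^(1/3).
Convert to SI units:
  P = 41.5 kN = 41500 N
  E = 70 GPa = 7 × 10¹⁰ Pa
  delta = 9.995 mm = 0.009995 m
Substitute:
  L = ((3 × 0.009995 × (7 × 10¹⁰) × 0.000561) / 41500)^(1/3)
  L = 3.05 m
Final answer: L = 3.05 m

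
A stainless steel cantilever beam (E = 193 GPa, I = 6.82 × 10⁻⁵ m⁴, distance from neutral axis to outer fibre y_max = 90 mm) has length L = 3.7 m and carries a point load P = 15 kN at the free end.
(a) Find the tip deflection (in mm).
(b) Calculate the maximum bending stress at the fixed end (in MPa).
(a) Tip deflection of a cantilever with an end point load: δ = P·L^3 / (3·E·I). Convert P = 15 kN = 15000 N, E = 193 GPa = 1.93 × 10¹¹ Pa.
  δ = (15000 × 3.7^3) / (3 × (1.93 × 10¹¹) × (6.82 × 10⁻⁵)) = 0.01924 m = 19.24 mm
(b) Maximum bending moment at the fixed end: M = P·L = 15000 × 3.7 = 55500 N·m. Convert y_max = 90 mm = 0.09 m.
  σ = M·y_max / I = (55500 × 0.09) / (6.82 × 10⁻⁵) = 7.324 × 10⁷ Pa = 73.24 MPa
Final answer: (a) δ = 19.24 mm, (b) σ = 73.24 MPa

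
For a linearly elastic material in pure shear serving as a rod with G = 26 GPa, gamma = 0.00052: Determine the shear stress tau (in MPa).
Model: a linearly elastic material in pure shear, so tau = G·gamma.
Convert to SI units:
  G = 26 GPa = 2.6 × 10¹⁰ Pa
Substitute:
  tau = (2.6 × 10¹⁰) × 0.00052
  tau = 1.352 × 10⁷ Pa
Convert: tau = 1.352 × 10⁷ Pa = 13.52 MPa
Final answer: tau = 13.52 MPa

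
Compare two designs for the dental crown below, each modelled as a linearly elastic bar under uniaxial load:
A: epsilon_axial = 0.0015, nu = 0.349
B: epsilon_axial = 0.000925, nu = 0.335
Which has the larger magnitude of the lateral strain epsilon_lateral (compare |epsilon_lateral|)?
Model: a linearly elastic bar under uniaxial load, so epsilon_lateral = -nu·epsilon_axial (SI units).
  A: epsilon_lateral = -(0.349 × 0.0015) = -0.0005235
  B: epsilon_lateral = -(0.335 × 0.000925) = -0.0003099
|epsilon_lateral|: A = 0.0005235, B = 0.0003099, so A is larger in magnitude.
Final answer: A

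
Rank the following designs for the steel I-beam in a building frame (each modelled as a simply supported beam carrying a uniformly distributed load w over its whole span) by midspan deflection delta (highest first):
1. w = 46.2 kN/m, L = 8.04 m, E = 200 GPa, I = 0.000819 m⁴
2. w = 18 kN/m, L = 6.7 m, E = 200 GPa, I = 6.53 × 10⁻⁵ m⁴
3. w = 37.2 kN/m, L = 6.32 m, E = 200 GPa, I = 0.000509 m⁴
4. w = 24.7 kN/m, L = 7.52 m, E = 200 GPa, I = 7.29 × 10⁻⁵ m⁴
Model: a simply supported beam carrying a uniformly distributed load w over its whole span, so delta = (5·w·L^4) / (384·E·I) (SI units).
  Case 1: delta = (5 × 46200 × 8.04^4) / (384 × (2 × 10¹¹) × 0.000819) = 0.01535 m = 15.35 mm
  Case 2: delta = (5 × 18000 × 6.7^4) / (384 × (2 × 10¹¹) × (6.53 × 10⁻⁵)) = 0.03616 m = 36.16 mm
  Case 3: delta = (5 × 37200 × 6.32^4) / (384 × (2 × 10¹¹) × 0.000509) = 0.007591 m = 7.591 mm
  Case 4: delta = (5 × 24700 × 7.52^4) / (384 × (2 × 10¹¹) × (7.29 × 10⁻⁵)) = 0.07054 m = 70.54 mm
Ordering: 70.54 mm (case 4) > 36.16 mm (case 2) > 15.35 mm (case 1) > 7.591 mm (case 3)
Final answer: 4, 2, 1, 3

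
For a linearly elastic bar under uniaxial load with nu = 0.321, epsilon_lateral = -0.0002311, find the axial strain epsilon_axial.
Model: a linearly elastic bar under uniaxial load, so epsilon_lateral = -nu·epsilon_axial.
Solve for epsilon_axial: epsilon_axial = -epsilon_lateral / nu.
Substitute:
  epsilon_axial = -(-0.0002311) / 0.321
  epsilon_axial = 0.0007199
Final answer: epsilon_axial = 0.0007199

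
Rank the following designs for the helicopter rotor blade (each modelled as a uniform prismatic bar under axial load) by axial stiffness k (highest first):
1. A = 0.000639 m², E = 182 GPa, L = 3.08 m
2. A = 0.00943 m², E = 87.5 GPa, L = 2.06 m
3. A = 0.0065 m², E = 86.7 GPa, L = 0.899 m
Model: a uniform prismatic bar under axial load, so k = (A·E) / L (SI units).
  Case 1: k = (0.000639 × (1.82 × 10¹¹)) / 3.08 = 3.776 × 10⁷ N/m = 37.76 MN/m
  Case 2: k = (0.00943 × (8.75 × 10¹⁰)) / 2.06 = 4.005 × 10⁸ N/m = 400.5 MN/m
  Case 3: k = (0.0065 × (8.67 × 10¹⁰)) / 0.899 = 6.269 × 10⁸ N/m = 626.9 MN/m
Ordering: 626.9 MN/m (case 3) > 400.5 MN/m (case 2) > 37.76 MN/m (case 1)
Final answer: 3, 2, 1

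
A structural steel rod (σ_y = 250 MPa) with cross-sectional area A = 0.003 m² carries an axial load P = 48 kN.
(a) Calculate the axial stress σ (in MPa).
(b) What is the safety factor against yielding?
(a) Axial stress σ = P/A. Convert P = 48 kN = 48000 N.
  σ = 48000 / 0.003 = 1.6 × 10⁷ Pa = 16 MPa
(b) Safety factor SF = σ_y/σ = 250 / 16 = 15.62
Final answer: (a) σ = 16 MPa, (b) SF = 15.62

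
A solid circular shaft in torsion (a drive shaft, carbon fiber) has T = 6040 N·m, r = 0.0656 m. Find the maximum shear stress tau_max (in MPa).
Model: a solid circular shaft in torsion, so tau_max = (2·T) / (π·r^3).
Substitute:
  tau_max = (2 × 6040) / (π × 0.0656^3)
  tau_max = 1.362 × 10⁷ Pa
Convert: tau_max = 1.362 × 10⁷ Pa = 13.62 MPa
Final answer: tau_max = 13.62 MPa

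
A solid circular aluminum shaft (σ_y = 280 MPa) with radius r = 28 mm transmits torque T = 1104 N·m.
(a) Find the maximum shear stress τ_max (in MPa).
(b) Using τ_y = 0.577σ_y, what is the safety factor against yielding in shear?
(a) For a solid circular shaft, τ_max = T·r/J with J = π·r^4/2, i.e. τ_max = 2·T / (π·r^3). Convert r = 28 mm = 0.028 m.
  τ_max = (2 × 1104) / (π × 0.028^3) = 3.202 × 10⁷ Pa = 32.02 MPa
(b) τ_y = 0.577 × 280 = 161.56 MPa
  SF = τ_y/τ_max = 161.56 / 32.02 = 5.046
Final answer: (a) τ_max = 32.02 MPa, (b) SF = 5.046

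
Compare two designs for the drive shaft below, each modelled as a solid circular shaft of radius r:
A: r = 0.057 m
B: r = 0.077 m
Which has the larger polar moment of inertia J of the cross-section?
Model: a solid circular shaft of radius r, so J = (π·r^4) / 2 (SI units).
  A: J = (π × 0.057^4) / 2 = 1.658 × 10⁻⁵ m⁴
  B: J = (π × 0.077^4) / 2 = 5.522 × 10⁻⁵ m⁴
5.522 × 10⁻⁵ m⁴ > 1.658 × 10⁻⁵ m⁴, so B is larger.
Final answer: B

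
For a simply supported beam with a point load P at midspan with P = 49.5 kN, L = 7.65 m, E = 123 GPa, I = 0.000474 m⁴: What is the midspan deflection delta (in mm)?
Model: a simply supported beam with a point load P at midspan, so delta = (P·L^3) / (48·E·I).
Convert to SI units:
  P = 49.5 kN = 49500 N
  E = 123 GPa = 1.23 × 10¹¹ Pa
Substitute:
  delta = (49500 × 7.65^3) / (48 × (1.23 × 10¹¹) × 0.000474)
  delta = 0.007919 m
Convert: delta = 0.007919 m = 7.919 mm
Final answer: delta = 7.919 mm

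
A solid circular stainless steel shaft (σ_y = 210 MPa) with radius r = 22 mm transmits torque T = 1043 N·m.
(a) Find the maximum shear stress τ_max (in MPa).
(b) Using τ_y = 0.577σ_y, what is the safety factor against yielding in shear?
(a) For a solid circular shaft, τ_max = T·r/J with J = π·r^4/2, i.e. τ_max = 2·T / (π·r^3). Convert r = 22 mm = 0.022 m.
  τ_max = (2 × 1043) / (π × 0.022^3) = 6.236 × 10⁷ Pa = 62.36 MPa
(b) τ_y = 0.577 × 210 = 121.17 MPa
  SF = τ_y/τ_max = 121.17 / 62.36 = 1.943
Final answer: (a) τ_max = 62.36 MPa, (b) SF = 1.943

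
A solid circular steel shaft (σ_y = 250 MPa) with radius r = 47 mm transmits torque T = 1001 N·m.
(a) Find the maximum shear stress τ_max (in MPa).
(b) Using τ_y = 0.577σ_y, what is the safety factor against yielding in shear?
(a) For a solid circular shaft, τ_max = T·r/J with J = π·r^4/2, i.e. τ_max = 2·T / (π·r^3). Convert r = 47 mm = 0.047 m.
  τ_max = (2 × 1001) / (π × 0.047^3) = 6.138 × 10⁶ Pa = 6.138 MPa
(b) τ_y = 0.577 × 250 = 144.25 MPa
  SF = τ_y/τ_max = 144.25 / 6.138 = 23.5
Final answer: (a) τ_max = 6.138 MPa, (b) SF = 23.5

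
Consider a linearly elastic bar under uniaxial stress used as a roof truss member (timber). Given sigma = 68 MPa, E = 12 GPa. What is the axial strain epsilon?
Model: a linearly elastic bar under uniaxial stress, so epsilon = sigma / E.
Convert to SI units:
  sigma = 68 MPa = 6.8 × 10⁷ Pa
  E = 12 GPa = 1.2 × 10¹⁰ Pa
Substitute:
  epsilon = (6.8 × 10⁷) / (1.2 × 10¹⁰)
  epsilon = 0.005667
Final answer: epsilon = 0.005667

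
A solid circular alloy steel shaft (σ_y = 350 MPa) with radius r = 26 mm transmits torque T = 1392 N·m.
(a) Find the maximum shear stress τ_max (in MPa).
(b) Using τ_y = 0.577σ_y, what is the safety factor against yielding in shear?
(a) For a solid circular shaft, τ_max = T·r/J with J = π·r^4/2, i.e. τ_max = 2·T / (π·r^3). Convert r = 26 mm = 0.026 m.
  τ_max = (2 × 1392) / (π × 0.026^3) = 5.042 × 10⁷ Pa = 50.42 MPa
(b) τ_y = 0.577 × 350 = 201.95 MPa
  SF = τ_y/τ_max = 201.95 / 50.42 = 4.005
Final answer: (a) τ_max = 50.42 MPa, (b) SF = 4.005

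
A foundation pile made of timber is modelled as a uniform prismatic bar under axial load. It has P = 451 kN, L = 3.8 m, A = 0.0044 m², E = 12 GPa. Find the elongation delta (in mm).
Model: a uniform prismatic bar under axial load, so delta = (P·L) / (A·E).
Convert to SI units:
  P = 451 kN = 451000 N
  E = 12 GPa = 1.2 × 10¹⁰ Pa
Substitute:
  delta = (451000 × 3.8) / (0.0044 × (1.2 × 10¹⁰))
  delta = 0.03246 m
Convert: delta = 0.03246 m = 32.46 mm
Final answer: delta = 32.46 mm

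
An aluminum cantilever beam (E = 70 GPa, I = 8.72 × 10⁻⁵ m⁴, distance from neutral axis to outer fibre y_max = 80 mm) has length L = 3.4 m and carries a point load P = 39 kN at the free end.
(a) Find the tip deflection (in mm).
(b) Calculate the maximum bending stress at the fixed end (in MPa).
(a) Tip deflection of a cantilever with an end point load: δ = P·L^3 / (3·E·I). Convert P = 39 kN = 39000 N, E = 70 GPa = 7 × 10¹⁰ Pa.
  δ = (39000 × 3.4^3) / (3 × (7 × 10¹⁰) × (8.72 × 10⁻⁵)) = 0.08371 m = 83.71 mm
(b) Maximum bending moment at the fixed end: M = P·L = 39000 × 3.4 = 132600 N·m. Convert y_max = 80 mm = 0.08 m.
  σ = M·y_max / I = (132600 × 0.08) / (8.72 × 10⁻⁵) = 1.217 × 10⁸ Pa = 121.7 MPa
Final answer: (a) δ = 83.71 mm, (b) σ = 121.7 MPa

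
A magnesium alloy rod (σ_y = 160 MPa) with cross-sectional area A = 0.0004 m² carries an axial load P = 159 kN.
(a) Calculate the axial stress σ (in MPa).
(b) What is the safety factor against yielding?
(a) Axial stress σ = P/A. Convert P = 159 kN = 159000 N.
  σ = 159000 / 0.0004 = 3.975 × 10⁸ Pa = 397.5 MPa
(b) Safety factor SF = σ_y/σ = 160 / 397.5 = 0.4025
Final answer: (a) σ = 397.5 MPa, (b) SF = 0.4025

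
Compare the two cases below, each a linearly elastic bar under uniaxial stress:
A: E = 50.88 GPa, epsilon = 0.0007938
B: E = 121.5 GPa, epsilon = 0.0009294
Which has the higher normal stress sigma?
Model: a linearly elastic bar under uniaxial stress, so sigma = E·epsilon (SI units).
  A: sigma = (5.088 × 10¹⁰) × 0.0007938 = 4.039 × 10⁷ Pa = 40.39 MPa
  B: sigma = (1.215 × 10¹¹) × 0.0009294 = 1.129 × 10⁸ Pa = 112.9 MPa
112.9 MPa > 40.39 MPa, so B is larger.
Final answer: B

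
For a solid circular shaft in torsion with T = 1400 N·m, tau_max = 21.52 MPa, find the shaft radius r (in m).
Model: a solid circular shaft in torsion, so tau_max = (2·T) / (π·r^3).
Solve for r: r = ((2·T) / (π·tau_max))^(1/3).
Convert to SI units:
  tau_max = 21.52 MPa = 2.152 × 10⁷ Pa
Substitute:
  r = ((2 × 1400) / (π × (2.152 × 10⁷)))^(1/3)
  r = 0.0346 m
Final answer: r = 0.0346 m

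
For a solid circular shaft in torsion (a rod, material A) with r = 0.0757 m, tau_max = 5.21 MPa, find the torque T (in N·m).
Model: a solid circular shaft in torsion, so tau_max = (2·T) / (π·r^3).
Solve for T: T = (π·tau_max·r^3) / 2.
Convert to SI units:
  tau_max = 5.21 MPa = 5.21 × 10⁶ Pa
Substitute:
  T = (π × (5.21 × 10⁶) × 0.0757^3) / 2
  T = 3550 N·m
Final answer: T = 3550 N·m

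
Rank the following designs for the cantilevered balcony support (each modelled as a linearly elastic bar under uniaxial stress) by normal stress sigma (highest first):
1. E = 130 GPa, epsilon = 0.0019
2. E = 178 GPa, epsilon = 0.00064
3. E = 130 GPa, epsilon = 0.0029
Model: a linearly elastic bar under uniaxial stress, so sigma = E·epsilon (SI units).
  Case 1: sigma = (1.3 × 10¹¹) × 0.0019 = 2.47 × 10⁸ Pa = 247 MPa
  Case 2: sigma = (1.78 × 10¹¹) × 0.00064 = 1.139 × 10⁸ Pa = 113.9 MPa
  Case 3: sigma = (1.3 × 10¹¹) × 0.0029 = 3.77 × 10⁸ Pa = 377 MPa
Ordering: 377 MPa (case 3) > 247 MPa (case 1) > 113.9 MPa (case 2)
Final answer: 3, 1, 2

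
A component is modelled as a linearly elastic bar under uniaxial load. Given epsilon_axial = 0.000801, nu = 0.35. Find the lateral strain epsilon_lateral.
Model: a linearly elastic bar under uniaxial load, so epsilon_lateral = -nu·epsilon_axial.
Substitute:
  epsilon_lateral = -(0.35 × 0.000801)
  epsilon_lateral = -0.0002803
Final answer: epsilon_lateral = -0.0002803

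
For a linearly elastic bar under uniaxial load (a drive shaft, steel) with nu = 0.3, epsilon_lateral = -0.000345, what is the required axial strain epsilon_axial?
Model: a linearly elastic bar under uniaxial load, so epsilon_lateral = -nu·epsilon_axial.
Solve for epsilon_axial: epsilon_axial = -epsilon_lateral / nu.
Substitute:
  epsilon_axial = -(-0.000345) / 0.3
  epsilon_axial = 0.00115
Final answer: epsilon_axial = 0.00115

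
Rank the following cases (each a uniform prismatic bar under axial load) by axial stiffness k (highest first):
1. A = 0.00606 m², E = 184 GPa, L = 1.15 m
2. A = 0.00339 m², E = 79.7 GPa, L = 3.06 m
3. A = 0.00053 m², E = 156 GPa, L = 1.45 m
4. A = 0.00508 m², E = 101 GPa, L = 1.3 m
Model: a uniform prismatic bar under axial load, so k = (A·E) / L (SI units).
  Case 1: k = (0.00606 × (1.84 × 10¹¹)) / 1.15 = 9.696 × 10⁸ N/m = 969.6 MN/m
  Case 2: k = (0.00339 × (7.97 × 10¹⁰)) / 3.06 = 8.83 × 10⁷ N/m = 88.3 MN/m
  Case 3: k = (0.00053 × (1.56 × 10¹¹)) / 1.45 = 5.702 × 10⁷ N/m = 57.02 MN/m
  Case 4: k = (0.00508 × (1.01 × 10¹¹)) / 1.3 = 3.947 × 10⁸ N/m = 394.7 MN/m
Ordering: 969.6 MN/m (case 1) > 394.7 MN/m (case 4) > 88.3 MN/m (case 2) > 57.02 MN/m (case 3)
Final answer: 1, 4, 2, 3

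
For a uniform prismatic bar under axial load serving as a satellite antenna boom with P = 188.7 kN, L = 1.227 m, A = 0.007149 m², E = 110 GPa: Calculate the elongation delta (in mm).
Model: a uniform prismatic bar under axial load, so delta = (P·L) / (A·E).
Convert to SI units:
  P = 188.7 kN = 188700 N
  E = 110 GPa = 1.1 × 10¹¹ Pa
Substitute:
  delta = (188700 × 1.227) / (0.007149 × (1.1 × 10¹¹))
  delta = 0.0002944 m
Convert: delta = 0.0002944 m = 0.2944 mm
Final answer: delta = 0.2944 mm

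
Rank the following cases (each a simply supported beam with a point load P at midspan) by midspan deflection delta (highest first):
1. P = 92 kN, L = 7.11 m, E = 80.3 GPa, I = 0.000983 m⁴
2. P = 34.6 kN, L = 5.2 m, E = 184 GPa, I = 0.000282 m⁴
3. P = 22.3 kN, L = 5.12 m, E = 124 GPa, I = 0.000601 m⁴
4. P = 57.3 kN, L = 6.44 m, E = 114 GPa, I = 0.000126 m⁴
Model: a simply supported beam with a point load P at midspan, so delta = (P·L^3) / (48·E·I) (SI units).
  Case 1: delta = (92000 × 7.11^3) / (48 × (8.03 × 10¹⁰) × 0.000983) = 0.008727 m = 8.727 mm
  Case 2: delta = (34600 × 5.2^3) / (48 × (1.84 × 10¹¹) × 0.000282) = 0.001953 m = 1.953 mm
  Case 3: delta = (22300 × 5.12^3) / (48 × (1.24 × 10¹¹) × 0.000601) = 0.0008367 m = 0.8367 mm
  Case 4: delta = (57300 × 6.44^3) / (48 × (1.14 × 10¹¹) × 0.000126) = 0.0222 m = 22.2 mm
Ordering: 22.2 mm (case 4) > 8.727 mm (case 1) > 1.953 mm (case 2) > 0.8367 mm (case 3)
Final answer: 4, 1, 2, 3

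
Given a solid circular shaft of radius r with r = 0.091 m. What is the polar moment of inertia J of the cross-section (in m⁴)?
Model: a solid circular shaft of radius r, so J = (π·r^4) / 2.
Substitute:
  J = (π × 0.091^4) / 2
  J = 0.0001077 m⁴
Final answer: J = 0.0001077 m⁴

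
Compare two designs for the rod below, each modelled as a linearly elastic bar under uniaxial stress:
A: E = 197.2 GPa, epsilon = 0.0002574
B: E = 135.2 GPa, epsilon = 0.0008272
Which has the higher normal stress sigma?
Model: a linearly elastic bar under uniaxial stress, so sigma = E·epsilon (SI units).
  A: sigma = (1.972 × 10¹¹) × 0.0002574 = 5.076 × 10⁷ Pa = 50.76 MPa
  B: sigma = (1.352 × 10¹¹) × 0.0008272 = 1.118 × 10⁸ Pa = 111.8 MPa
111.8 MPa > 50.76 MPa, so B is larger.
Final answer: B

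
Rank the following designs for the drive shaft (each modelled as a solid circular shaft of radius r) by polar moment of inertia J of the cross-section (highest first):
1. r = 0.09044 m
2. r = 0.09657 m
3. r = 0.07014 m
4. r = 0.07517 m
Model: a solid circular shaft of radius r, so J = (π·r^4) / 2 (SI units).
  Case 1: J = (π × 0.09044^4) / 2 = 0.0001051 m⁴
  Case 2: J = (π × 0.09657^4) / 2 = 0.0001366 m⁴
  Case 3: J = (π × 0.07014^4) / 2 = 3.802 × 10⁻⁵ m⁴
  Case 4: J = (π × 0.07517^4) / 2 = 5.015 × 10⁻⁵ m⁴
Ordering: 0.0001366 m⁴ (case 2) > 0.0001051 m⁴ (case 1) > 5.015 × 10⁻⁵ m⁴ (case 4) > 3.802 × 10⁻⁵ m⁴ (case 3)
Final answer: 2, 1, 4, 3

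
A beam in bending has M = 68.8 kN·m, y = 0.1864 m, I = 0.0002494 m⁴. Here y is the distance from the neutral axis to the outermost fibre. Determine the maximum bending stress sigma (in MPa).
Model: a beam in bending, so sigma = (M·y) / I.
Convert to SI units:
  M = 68.8 kN·m = 68800 N·m
Substitute:
  sigma = (68800 × 0.1864) / 0.0002494
  sigma = 5.142 × 10⁷ Pa
Convert: sigma = 5.142 × 10⁷ Pa = 51.42 MPa
Final answer: sigma = 51.42 MPa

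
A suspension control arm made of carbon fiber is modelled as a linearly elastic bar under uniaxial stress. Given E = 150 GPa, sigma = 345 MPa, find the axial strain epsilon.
Model: a linearly elastic bar under uniaxial stress, so sigma = E·epsilon.
Solve for epsilon: epsilon = sigma / E.
Convert to SI units:
  E = 150 GPa = 1.5 × 10¹¹ Pa
  sigma = 345 MPa = 3.45 × 10⁸ Pa
Substitute:
  epsilon = (3.45 × 10⁸) / (1.5 × 10¹¹)
  epsilon = 0.0023
Final answer: epsilon = 0.0023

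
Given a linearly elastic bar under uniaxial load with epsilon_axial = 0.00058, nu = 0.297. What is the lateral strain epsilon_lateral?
Model: a linearly elastic bar under uniaxial load, so epsilon_lateral = -nu·epsilon_axial.
Substitute:
  epsilon_lateral = -(0.297 × 0.00058)
  epsilon_lateral = -0.0001723
Final answer: epsilon_lateral = -0.0001723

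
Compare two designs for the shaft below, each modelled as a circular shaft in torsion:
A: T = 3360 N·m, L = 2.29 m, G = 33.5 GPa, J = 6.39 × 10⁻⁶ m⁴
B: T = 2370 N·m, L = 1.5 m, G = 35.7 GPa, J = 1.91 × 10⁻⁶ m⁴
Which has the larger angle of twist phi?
Model: a circular shaft in torsion, so phi = (T·L) / (G·J) (SI units).
  A: phi = (3360 × 2.29) / ((3.35 × 10¹⁰) × (6.39 × 10⁻⁶)) = 0.03594 rad = 2.059°
  B: phi = (2370 × 1.5) / ((3.57 × 10¹⁰) × (1.91 × 10⁻⁶)) = 0.05214 rad = 2.987°
2.987° > 2.059°, so B is larger.
Final answer: B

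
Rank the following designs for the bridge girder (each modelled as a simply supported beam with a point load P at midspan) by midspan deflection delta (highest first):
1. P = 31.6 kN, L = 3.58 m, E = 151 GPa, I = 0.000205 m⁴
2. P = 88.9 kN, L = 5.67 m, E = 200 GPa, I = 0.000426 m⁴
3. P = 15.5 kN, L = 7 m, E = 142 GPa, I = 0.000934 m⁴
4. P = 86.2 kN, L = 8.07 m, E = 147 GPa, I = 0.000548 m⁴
Model: a simply supported beam with a point load P at midspan, so delta = (P·L^3) / (48·E·I) (SI units).
  Case 1: delta = (31600 × 3.58^3) / (48 × (1.51 × 10¹¹) × 0.000205) = 0.0009758 m = 0.9758 mm
  Case 2: delta = (88900 × 5.67^3) / (48 × (2 × 10¹¹) × 0.000426) = 0.003963 m = 3.963 mm
  Case 3: delta = (15500 × 7^3) / (48 × (1.42 × 10¹¹) × 0.000934) = 0.0008351 m = 0.8351 mm
  Case 4: delta = (86200 × 8.07^3) / (48 × (1.47 × 10¹¹) × 0.000548) = 0.01172 m = 11.72 mm
Ordering: 11.72 mm (case 4) > 3.963 mm (case 2) > 0.9758 mm (case 1) > 0.8351 mm (case 3)
Final answer: 4, 2, 1, 3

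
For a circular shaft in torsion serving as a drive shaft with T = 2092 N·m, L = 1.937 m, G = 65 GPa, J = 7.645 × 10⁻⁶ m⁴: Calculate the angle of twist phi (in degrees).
Model: a circular shaft in torsion, so phi = (T·L) / (G·J).
Convert to SI units:
  G = 65 GPa = 6.5 × 10¹⁰ Pa
Substitute:
  phi = (2092 × 1.937) / ((6.5 × 10¹⁰) × (7.645 × 10⁻⁶))
  phi = 0.008155 rad
Convert to degrees: phi = 0.008155 × 180/π = 0.4672°
Final answer: phi = 0.4672°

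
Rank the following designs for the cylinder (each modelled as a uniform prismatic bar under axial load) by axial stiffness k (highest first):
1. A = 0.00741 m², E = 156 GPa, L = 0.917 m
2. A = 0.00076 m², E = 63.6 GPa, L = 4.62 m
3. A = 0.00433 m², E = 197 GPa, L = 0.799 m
Model: a uniform prismatic bar under axial load, so k = (A·E) / L (SI units).
  Case 1: k = (0.00741 × (1.56 × 10¹¹)) / 0.917 = 1.261 × 10⁹ N/m = 1261 MN/m
  Case 2: k = (0.00076 × (6.36 × 10¹⁰)) / 4.62 = 1.046 × 10⁷ N/m = 10.46 MN/m
  Case 3: k = (0.00433 × (1.97 × 10¹¹)) / 0.799 = 1.068 × 10⁹ N/m = 1068 MN/m
Ordering: 1261 MN/m (case 1) > 1068 MN/m (case 3) > 10.46 MN/m (case 2)
Final answer: 1, 3, 2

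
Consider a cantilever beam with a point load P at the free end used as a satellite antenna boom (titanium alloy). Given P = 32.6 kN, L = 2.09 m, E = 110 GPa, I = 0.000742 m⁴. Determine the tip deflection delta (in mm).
Model: a cantilever beam with a point load P at the free end, so delta = (P·L^3) / (3·E·I).
Convert to SI units:
  P = 32.6 kN = 32600 N
  E = 110 GPa = 1.1 × 10¹¹ Pa
Substitute:
  delta = (32600 × 2.09^3) / (3 × (1.1 × 10¹¹) × 0.000742)
  delta = 0.001215 m
Convert: delta = 0.001215 m = 1.215 mm
Final answer: delta = 1.215 mm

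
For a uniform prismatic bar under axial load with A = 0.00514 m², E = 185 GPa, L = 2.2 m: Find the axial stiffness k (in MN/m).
Model: a uniform prismatic bar under axial load, so k = (A·E) / L.
Convert to SI units:
  E = 185 GPa = 1.85 × 10¹¹ Pa
Substitute:
  k = (0.00514 × (1.85 × 10¹¹)) / 2.2
  k = 4.322 × 10⁸ N/m
Convert: k = 4.322 × 10⁸ N/m = 432.2 MN/m
Final answer: k = 432.2 MN/m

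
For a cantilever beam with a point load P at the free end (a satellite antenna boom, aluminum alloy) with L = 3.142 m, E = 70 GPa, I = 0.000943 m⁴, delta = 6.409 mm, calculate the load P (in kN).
Model: a cantilever beam with a point load P at the free end, so delta = (P·L^3) / (3·E·I).
Solve for P: P = (3·delta·E·I) / L^3.
Convert to SI units:
  E = 70 GPa = 7 × 10¹⁰ Pa
  delta = 6.409 mm = 0.006409 m
Substitute:
  P = (3 × 0.006409 × (7 × 10¹⁰) × 0.000943) / 3.142^3
  P = 40920 N
Convert: P = 40920 N = 40.92 kN
Final answer: P = 40.92 kN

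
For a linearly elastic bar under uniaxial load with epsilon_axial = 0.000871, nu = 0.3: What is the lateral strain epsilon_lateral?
Model: a linearly elastic bar under uniaxial load, so epsilon_lateral = -nu·epsilon_axial.
Substitute:
  epsilon_lateral = -(0.3 × 0.000871)
  epsilon_lateral = -0.0002613
Final answer: epsilon_lateral = -0.0002613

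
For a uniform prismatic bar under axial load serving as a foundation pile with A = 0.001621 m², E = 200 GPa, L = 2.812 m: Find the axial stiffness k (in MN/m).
Model: a uniform prismatic bar under axial load, so k = (A·E) / L.
Convert to SI units:
  E = 200 GPa = 2 × 10¹¹ Pa
Substitute:
  k = (0.001621 × (2 × 10¹¹)) / 2.812
  k = 1.153 × 10⁸ N/m
Convert: k = 1.153 × 10⁸ N/m = 115.3 MN/m
Final answer: k = 115.3 MN/m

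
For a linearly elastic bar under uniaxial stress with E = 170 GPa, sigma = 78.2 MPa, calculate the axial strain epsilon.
Model: a linearly elastic bar under uniaxial stress, so sigma = E·epsilon.
Solve for epsilon: epsilon = sigma / E.
Convert to SI units:
  E = 170 GPa = 1.7 × 10¹¹ Pa
  sigma = 78.2 MPa = 7.82 × 10⁷ Pa
Substitute:
  epsilon = (7.82 × 10⁷) / (1.7 × 10¹¹)
  epsilon = 0.00046
Final answer: epsilon = 0.00046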